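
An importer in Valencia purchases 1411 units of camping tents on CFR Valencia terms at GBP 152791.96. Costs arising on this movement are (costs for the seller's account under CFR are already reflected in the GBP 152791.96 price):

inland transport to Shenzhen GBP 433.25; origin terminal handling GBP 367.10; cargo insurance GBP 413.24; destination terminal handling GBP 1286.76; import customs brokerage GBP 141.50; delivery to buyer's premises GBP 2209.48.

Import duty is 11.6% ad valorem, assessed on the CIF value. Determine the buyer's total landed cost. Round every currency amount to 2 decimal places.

Total landed cost: GBP 174614.74

CFR: the seller pays costs through ocean freight to the destination port, but not insurance.
Already in the invoice (seller's account under CFR): inland to port, origin terminal — exclude.
CIF value = CFR price + insurance = 152791.96 + 413.24 = 153205.20
Import duty = 153205.20 × 11.6% = 17771.80
Buyer bears: insurance 413.24 + destination terminal 1286.76 + brokerage 141.50 + delivery 2209.48 + duty 17771.80 = 21822.78
Landed cost = invoice 152791.96 + 21822.78 = 174614.74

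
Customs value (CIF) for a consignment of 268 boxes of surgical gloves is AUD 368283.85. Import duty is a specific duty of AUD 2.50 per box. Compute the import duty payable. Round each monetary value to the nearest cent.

Import duty = 268 × 2.50 = 670.00

Import duty: AUD 670.00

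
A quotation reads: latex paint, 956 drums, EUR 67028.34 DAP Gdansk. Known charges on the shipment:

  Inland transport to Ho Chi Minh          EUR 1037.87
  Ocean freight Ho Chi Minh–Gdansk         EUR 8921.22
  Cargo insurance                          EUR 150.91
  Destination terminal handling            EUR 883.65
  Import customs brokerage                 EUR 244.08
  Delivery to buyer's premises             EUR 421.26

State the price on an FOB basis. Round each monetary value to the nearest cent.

Not relevant to the conversion: inland to port — on the seller under both DAP and FOB; already in the DAP price and stays in the FOB price. brokerage — on the buyer under both terms; not part of either seller's price.
From DAP to FOB, the seller no longer bears: freight, insurance, destination terminal, delivery.
FOB price = 67028.34 − 8921.22 − 150.91 − 883.65 − 421.26 = 56651.30

FOB price: EUR 56651.30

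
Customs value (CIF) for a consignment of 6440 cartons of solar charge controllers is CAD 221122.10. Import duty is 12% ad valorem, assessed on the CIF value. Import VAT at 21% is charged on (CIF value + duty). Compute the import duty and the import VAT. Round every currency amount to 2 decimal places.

Import duty: CAD 26534.65; import VAT: CAD 52007.92

Import duty = 221122.10 × 12% = 26534.65
VAT base = CIF + duty = 221122.10 + 26534.65 = 247656.75
Import VAT = 247656.75 × 21% = 52007.92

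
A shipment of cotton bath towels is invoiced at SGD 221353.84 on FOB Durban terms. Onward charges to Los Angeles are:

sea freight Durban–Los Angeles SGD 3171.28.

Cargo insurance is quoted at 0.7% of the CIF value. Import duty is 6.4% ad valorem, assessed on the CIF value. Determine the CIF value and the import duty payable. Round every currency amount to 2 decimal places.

CIF value: SGD 226107.88; import duty: SGD 14470.90

Let C be the CIF value. C = FOB price + freight + 0.7% × C
C − 0.7% × C = 221353.84 + 3171.28
0.993 × C = 224525.12
C = 224525.12 / 0.993 = 226107.88
Insurance premium = 0.7% × 226107.88 = 1582.76
Import duty = 226107.88 × 6.4% = 14470.90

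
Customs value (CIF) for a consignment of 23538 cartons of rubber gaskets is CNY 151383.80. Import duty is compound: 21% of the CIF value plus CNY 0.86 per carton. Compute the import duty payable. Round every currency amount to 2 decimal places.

Import duty: CNY 52033.28

Ad valorem component: 151383.80 × 21% = 31790.60
Specific component: 23538 × 0.86 = 20242.68
Import duty = 31790.60 + 20242.68 = 52033.28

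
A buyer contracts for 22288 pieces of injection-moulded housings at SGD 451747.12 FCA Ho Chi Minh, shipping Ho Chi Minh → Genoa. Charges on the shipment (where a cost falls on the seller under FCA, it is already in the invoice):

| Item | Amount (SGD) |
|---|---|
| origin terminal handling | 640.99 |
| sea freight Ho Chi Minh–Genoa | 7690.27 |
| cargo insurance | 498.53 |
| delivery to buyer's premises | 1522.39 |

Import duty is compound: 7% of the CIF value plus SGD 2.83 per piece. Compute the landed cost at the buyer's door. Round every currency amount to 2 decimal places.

Total landed cost: SGD 557414.72

FCA: the seller delivers export-cleared goods to the carrier; the buyer bears costs from that point.
CIF value = FCA price + origin terminal + freight + insurance = 451747.12 + 640.99 + 7690.27 + 498.53 = 460576.91
Ad valorem component: 460576.91 × 7% = 32240.38
Specific component: 22288 × 2.83 = 63075.04
Import duty = 32240.38 + 63075.04 = 95315.42
Buyer bears: origin terminal 640.99 + freight 7690.27 + insurance 498.53 + delivery 1522.39 + duty 95315.42 = 105667.60
Landed cost = invoice 451747.12 + 105667.60 = 557414.72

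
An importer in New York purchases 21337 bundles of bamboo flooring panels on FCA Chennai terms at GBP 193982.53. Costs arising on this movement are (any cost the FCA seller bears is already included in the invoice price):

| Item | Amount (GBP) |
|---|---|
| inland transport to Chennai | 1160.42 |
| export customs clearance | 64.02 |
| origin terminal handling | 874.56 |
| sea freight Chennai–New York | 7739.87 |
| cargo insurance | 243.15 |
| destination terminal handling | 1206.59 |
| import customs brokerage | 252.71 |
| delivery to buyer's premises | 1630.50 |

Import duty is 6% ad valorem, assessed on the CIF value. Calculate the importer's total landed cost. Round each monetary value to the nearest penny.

Total landed cost: GBP 218100.32

FCA: the seller delivers export-cleared goods to the carrier; the buyer bears costs from that point.
Already in the invoice (seller's account under FCA): inland to port, export clearance — exclude.
CIF value = FCA price + origin terminal + freight + insurance = 193982.53 + 874.56 + 7739.87 + 243.15 = 202840.11
Import duty = 202840.11 × 6% = 12170.41
Buyer bears: origin terminal 874.56 + freight 7739.87 + insurance 243.15 + destination terminal 1206.59 + brokerage 252.71 + delivery 1630.50 + duty 12170.41 = 24117.79
Landed cost = invoice 193982.53 + 24117.79 = 218100.32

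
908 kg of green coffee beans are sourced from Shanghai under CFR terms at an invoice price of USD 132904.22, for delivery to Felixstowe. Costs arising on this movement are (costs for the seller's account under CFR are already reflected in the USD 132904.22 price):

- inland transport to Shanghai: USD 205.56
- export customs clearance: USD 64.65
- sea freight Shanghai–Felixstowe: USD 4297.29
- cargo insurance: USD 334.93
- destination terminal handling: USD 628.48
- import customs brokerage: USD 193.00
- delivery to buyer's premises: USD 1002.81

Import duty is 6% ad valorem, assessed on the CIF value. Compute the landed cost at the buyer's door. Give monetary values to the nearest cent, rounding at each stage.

CFR: the seller pays costs through ocean freight to the destination port, but not insurance.
Already in the invoice (seller's account under CFR): inland to port, export clearance, freight — exclude.
CIF value = CFR price + insurance = 132904.22 + 334.93 = 133239.15
Import duty = 133239.15 × 6% = 7994.35
Buyer bears: insurance 334.93 + destination terminal 628.48 + brokerage 193.00 + delivery 1002.81 + duty 7994.35 = 10153.57
Landed cost = invoice 132904.22 + 10153.57 = 143057.79

Total landed cost: USD 143057.79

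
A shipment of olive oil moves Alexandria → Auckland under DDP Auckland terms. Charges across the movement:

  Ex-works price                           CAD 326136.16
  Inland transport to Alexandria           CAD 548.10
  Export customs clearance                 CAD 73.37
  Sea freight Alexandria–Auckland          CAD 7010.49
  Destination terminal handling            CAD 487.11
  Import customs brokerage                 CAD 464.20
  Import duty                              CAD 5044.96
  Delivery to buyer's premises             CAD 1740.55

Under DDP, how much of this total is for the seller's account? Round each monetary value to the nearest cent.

DDP: the seller bears all costs including import duty.
Seller's account: goods 326136.16 + inland to port 548.10 + export clearance 73.37 + freight 7010.49 + destination terminal 487.11 + brokerage 464.20 + duty 5044.96 + delivery 1740.55 = 341504.94
Buyer's account: 0.00

Seller's account: CAD 341504.94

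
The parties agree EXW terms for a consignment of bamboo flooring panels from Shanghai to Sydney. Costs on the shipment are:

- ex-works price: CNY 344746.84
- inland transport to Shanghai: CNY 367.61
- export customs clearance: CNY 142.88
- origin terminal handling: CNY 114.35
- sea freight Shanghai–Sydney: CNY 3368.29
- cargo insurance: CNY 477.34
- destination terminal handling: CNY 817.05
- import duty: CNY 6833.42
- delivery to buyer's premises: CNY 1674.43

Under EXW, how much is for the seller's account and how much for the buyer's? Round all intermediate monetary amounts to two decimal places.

EXW: the seller makes goods available at their premises; the buyer bears all onward costs.
Seller's account: goods 344746.84 = 344746.84
Buyer's account: inland to port 367.61 + export clearance 142.88 + origin terminal 114.35 + freight 3368.29 + insurance 477.34 + destination terminal 817.05 + duty 6833.42 + delivery 1674.43 = 13795.37

Seller: CNY 344746.84; buyer: CNY 13795.37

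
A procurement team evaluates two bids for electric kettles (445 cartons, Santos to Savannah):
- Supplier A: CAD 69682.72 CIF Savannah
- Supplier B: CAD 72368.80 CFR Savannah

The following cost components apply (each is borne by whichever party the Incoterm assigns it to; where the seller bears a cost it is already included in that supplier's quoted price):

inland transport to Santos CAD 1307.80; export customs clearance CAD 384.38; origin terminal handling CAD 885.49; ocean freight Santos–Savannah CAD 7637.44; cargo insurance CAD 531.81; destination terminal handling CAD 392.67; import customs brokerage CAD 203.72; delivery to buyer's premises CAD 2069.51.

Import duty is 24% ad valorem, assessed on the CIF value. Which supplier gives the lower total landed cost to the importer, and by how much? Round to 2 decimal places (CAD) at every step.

Supplier A (CIF):
The CIF price already equals the CIF value: 69682.72
Import duty = 69682.72 × 24% = 16723.85
Buyer bears (A): 392.67 + 203.72 + 2069.51 = 2665.90
Landed cost (A) = invoice 69682.72 + 2665.90 + duty 16723.85 = 89072.47
Supplier B (CFR):
CIF value = CFR price + insurance = 72368.80 + 531.81 = 72900.61
Import duty = 72900.61 × 24% = 17496.15
Buyer bears (B): 531.81 + 392.67 + 203.72 + 2069.51 = 3197.71
Landed cost (B) = invoice 72368.80 + 3197.71 + duty 17496.15 = 93062.66
Difference = |89072.47 − 93062.66| = 3990.19

Supplier A is cheaper by CAD 3990.19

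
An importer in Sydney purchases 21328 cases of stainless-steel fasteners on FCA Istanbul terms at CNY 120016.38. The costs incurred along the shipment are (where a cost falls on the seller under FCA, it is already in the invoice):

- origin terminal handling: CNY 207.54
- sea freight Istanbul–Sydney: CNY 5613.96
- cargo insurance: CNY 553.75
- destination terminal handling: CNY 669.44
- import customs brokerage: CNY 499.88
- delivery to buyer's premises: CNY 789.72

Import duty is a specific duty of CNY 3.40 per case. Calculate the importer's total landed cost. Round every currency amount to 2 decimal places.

Total landed cost: CNY 200865.87

FCA: the seller delivers export-cleared goods to the carrier; the buyer bears costs from that point.
CIF value = FCA price + origin terminal + freight + insurance = 120016.38 + 207.54 + 5613.96 + 553.75 = 126391.63
Import duty = 21328 × 3.40 = 72515.20
Buyer bears: origin terminal 207.54 + freight 5613.96 + insurance 553.75 + destination terminal 669.44 + brokerage 499.88 + delivery 789.72 + duty 72515.20 = 80849.49
Landed cost = invoice 120016.38 + 80849.49 = 200865.87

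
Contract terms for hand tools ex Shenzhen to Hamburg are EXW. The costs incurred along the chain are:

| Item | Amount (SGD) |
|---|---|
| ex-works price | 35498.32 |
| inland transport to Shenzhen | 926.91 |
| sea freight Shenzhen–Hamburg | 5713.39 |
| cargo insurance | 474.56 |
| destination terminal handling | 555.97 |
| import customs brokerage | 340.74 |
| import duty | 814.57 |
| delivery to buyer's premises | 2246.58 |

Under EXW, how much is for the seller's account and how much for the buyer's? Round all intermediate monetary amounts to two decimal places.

EXW: the seller makes goods available at their premises; the buyer bears all onward costs.
Seller's account: goods 35498.32 = 35498.32
Buyer's account: inland to port 926.91 + freight 5713.39 + insurance 474.56 + destination terminal 555.97 + brokerage 340.74 + duty 814.57 + delivery 2246.58 = 11072.72

Seller: SGD 35498.32; buyer: SGD 11072.72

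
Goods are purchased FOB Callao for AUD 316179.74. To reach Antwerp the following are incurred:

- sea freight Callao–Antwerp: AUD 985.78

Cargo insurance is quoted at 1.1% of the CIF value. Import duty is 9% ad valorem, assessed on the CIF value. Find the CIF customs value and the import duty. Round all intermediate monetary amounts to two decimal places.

Let C be the CIF value. C = FOB price + freight + 1.1% × C
C − 1.1% × C = 316179.74 + 985.78
0.989 × C = 317165.52
C = 317165.52 / 0.989 = 320693.14
Insurance premium = 1.1% × 320693.14 = 3527.62
Import duty = 320693.14 × 9% = 28862.38

CIF value: AUD 320693.14; import duty: AUD 28862.38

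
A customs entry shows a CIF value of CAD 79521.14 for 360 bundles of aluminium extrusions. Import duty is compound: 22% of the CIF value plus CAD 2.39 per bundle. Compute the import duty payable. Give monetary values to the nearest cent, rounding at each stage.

Ad valorem component: 79521.14 × 22% = 17494.65
Specific component: 360 × 2.39 = 860.40
Import duty = 17494.65 + 860.40 = 18355.05

Import duty: CAD 18355.05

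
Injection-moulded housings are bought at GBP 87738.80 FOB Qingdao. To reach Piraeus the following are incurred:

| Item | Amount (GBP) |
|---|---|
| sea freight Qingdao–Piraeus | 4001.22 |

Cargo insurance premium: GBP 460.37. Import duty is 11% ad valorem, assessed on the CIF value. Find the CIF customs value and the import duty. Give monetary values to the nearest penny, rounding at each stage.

CIF value: GBP 92200.39; import duty: GBP 10142.04

CIF = FOB price + freight + insurance
CIF = 87738.80 + 4001.22 + 460.37 = 92200.39
Import duty = 92200.39 × 11% = 10142.04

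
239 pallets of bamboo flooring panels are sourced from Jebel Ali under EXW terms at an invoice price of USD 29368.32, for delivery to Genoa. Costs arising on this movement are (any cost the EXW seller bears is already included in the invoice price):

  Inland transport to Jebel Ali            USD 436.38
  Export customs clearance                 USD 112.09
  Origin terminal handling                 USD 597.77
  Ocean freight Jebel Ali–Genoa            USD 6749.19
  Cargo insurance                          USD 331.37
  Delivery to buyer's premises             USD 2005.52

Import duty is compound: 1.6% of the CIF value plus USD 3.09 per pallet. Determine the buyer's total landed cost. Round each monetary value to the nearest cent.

Total landed cost: USD 40940.67

EXW: the seller makes goods available at their premises; the buyer bears all onward costs.
CIF value = EXW price + inland to port + export clearance + origin terminal + freight + insurance = 29368.32 + 436.38 + 112.09 + 597.77 + 6749.19 + 331.37 = 37595.12
Ad valorem component: 37595.12 × 1.6% = 601.52
Specific component: 239 × 3.09 = 738.51
Import duty = 601.52 + 738.51 = 1340.03
Buyer bears: inland to port 436.38 + export clearance 112.09 + origin terminal 597.77 + freight 6749.19 + insurance 331.37 + delivery 2005.52 + duty 1340.03 = 11572.35
Landed cost = invoice 29368.32 + 11572.35 = 40940.67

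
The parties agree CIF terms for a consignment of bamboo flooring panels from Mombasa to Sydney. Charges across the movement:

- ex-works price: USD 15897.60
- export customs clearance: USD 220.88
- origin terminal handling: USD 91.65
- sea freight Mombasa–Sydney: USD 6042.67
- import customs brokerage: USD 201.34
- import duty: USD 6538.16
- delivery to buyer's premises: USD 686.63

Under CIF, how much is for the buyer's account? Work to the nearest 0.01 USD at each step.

CIF: the seller pays costs through ocean freight and marine insurance to the destination port.
Seller's account: goods 15897.60 + export clearance 220.88 + origin terminal 91.65 + freight 6042.67 = 22252.80
Buyer's account: brokerage 201.34 + duty 6538.16 + delivery 686.63 = 7426.13

Buyer's account: USD 7426.13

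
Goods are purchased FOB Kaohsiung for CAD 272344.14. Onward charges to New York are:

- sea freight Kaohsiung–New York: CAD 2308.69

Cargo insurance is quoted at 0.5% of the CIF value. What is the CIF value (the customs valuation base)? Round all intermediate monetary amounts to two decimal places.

Let C be the CIF value. C = FOB price + freight + 0.5% × C
C − 0.5% × C = 272344.14 + 2308.69
0.995 × C = 274652.83
C = 274652.83 / 0.995 = 276032.99
Insurance premium = 0.5% × 276032.99 = 1380.16

CIF value: CAD 276032.99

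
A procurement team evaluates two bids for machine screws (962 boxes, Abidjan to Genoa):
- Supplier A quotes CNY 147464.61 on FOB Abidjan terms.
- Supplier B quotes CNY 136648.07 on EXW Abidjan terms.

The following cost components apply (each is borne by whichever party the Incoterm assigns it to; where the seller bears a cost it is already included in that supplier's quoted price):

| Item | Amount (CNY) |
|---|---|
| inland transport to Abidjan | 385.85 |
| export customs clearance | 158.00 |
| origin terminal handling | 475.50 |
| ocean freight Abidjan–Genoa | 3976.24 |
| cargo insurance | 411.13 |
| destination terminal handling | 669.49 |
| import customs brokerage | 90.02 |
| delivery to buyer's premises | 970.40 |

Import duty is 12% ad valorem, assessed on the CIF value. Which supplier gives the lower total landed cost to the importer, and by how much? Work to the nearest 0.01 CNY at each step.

Supplier A (FOB):
CIF value = FOB price + freight + insurance = 147464.61 + 3976.24 + 411.13 = 151851.98
Import duty = 151851.98 × 12% = 18222.24
Buyer bears (A): 3976.24 + 411.13 + 669.49 + 90.02 + 970.40 = 6117.28
Landed cost (A) = invoice 147464.61 + 6117.28 + duty 18222.24 = 171804.13
Supplier B (EXW):
CIF value = EXW price + inland to port + export clearance + origin terminal + freight + insurance = 136648.07 + 385.85 + 158.00 + 475.50 + 3976.24 + 411.13 = 142054.79
Import duty = 142054.79 × 12% = 17046.57
Buyer bears (B): 385.85 + 158.00 + 475.50 + 3976.24 + 411.13 + 669.49 + 90.02 + 970.40 = 7136.63
Landed cost (B) = invoice 136648.07 + 7136.63 + duty 17046.57 = 160831.27
Difference = |171804.13 − 160831.27| = 10972.86

Supplier B is cheaper by CNY 10972.86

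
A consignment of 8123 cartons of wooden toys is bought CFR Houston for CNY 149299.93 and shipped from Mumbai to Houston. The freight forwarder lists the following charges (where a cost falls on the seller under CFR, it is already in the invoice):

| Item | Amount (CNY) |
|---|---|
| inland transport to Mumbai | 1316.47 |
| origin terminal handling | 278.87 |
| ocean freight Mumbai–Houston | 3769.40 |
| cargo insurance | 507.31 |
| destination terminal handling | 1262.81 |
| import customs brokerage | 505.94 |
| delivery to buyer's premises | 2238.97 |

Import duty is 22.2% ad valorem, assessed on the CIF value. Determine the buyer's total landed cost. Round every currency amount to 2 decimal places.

CFR: the seller pays costs through ocean freight to the destination port, but not insurance.
Already in the invoice (seller's account under CFR): inland to port, origin terminal, freight — exclude.
CIF value = CFR price + insurance = 149299.93 + 507.31 = 149807.24
Import duty = 149807.24 × 22.2% = 33257.21
Buyer bears: insurance 507.31 + destination terminal 1262.81 + brokerage 505.94 + delivery 2238.97 + duty 33257.21 = 37772.24
Landed cost = invoice 149299.93 + 37772.24 = 187072.17

Total landed cost: CNY 187072.17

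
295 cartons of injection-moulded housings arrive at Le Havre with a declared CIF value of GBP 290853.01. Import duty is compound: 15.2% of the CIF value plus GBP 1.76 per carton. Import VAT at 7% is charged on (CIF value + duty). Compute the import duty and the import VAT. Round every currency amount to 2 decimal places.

Ad valorem component: 290853.01 × 15.2% = 44209.66
Specific component: 295 × 1.76 = 519.20
Import duty = 44209.66 + 519.20 = 44728.86
VAT base = CIF + duty = 290853.01 + 44728.86 = 335581.87
Import VAT = 335581.87 × 7% = 23490.73

Import duty: GBP 44728.86; import VAT: GBP 23490.73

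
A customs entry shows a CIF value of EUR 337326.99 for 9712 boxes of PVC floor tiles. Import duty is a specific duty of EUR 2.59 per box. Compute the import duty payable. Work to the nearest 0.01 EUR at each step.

Import duty: EUR 25154.08

Import duty = 9712 × 2.59 = 25154.08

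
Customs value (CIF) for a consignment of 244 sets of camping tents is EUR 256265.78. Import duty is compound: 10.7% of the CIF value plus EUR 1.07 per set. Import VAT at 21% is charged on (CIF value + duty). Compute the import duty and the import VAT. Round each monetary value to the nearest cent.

Ad valorem component: 256265.78 × 10.7% = 27420.44
Specific component: 244 × 1.07 = 261.08
Import duty = 27420.44 + 261.08 = 27681.52
VAT base = CIF + duty = 256265.78 + 27681.52 = 283947.30
Import VAT = 283947.30 × 21% = 59628.93

Import duty: EUR 27681.52; import VAT: EUR 59628.93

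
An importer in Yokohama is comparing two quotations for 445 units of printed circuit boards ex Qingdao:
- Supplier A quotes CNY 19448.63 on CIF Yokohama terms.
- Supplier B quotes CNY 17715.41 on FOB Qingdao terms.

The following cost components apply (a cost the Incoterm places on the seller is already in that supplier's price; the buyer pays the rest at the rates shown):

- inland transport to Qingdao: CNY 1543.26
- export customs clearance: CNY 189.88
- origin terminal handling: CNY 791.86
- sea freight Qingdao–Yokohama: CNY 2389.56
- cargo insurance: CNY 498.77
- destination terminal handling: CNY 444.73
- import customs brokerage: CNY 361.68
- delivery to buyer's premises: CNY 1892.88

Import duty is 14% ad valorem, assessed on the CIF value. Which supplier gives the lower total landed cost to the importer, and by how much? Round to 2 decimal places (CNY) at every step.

Supplier A (CIF):
The CIF price already equals the CIF value: 19448.63
Import duty = 19448.63 × 14% = 2722.81
Buyer bears (A): 444.73 + 361.68 + 1892.88 = 2699.29
Landed cost (A) = invoice 19448.63 + 2699.29 + duty 2722.81 = 24870.73
Supplier B (FOB):
CIF value = FOB price + freight + insurance = 17715.41 + 2389.56 + 498.77 = 20603.74
Import duty = 20603.74 × 14% = 2884.52
Buyer bears (B): 2389.56 + 498.77 + 444.73 + 361.68 + 1892.88 = 5587.62
Landed cost (B) = invoice 17715.41 + 5587.62 + duty 2884.52 = 26187.55
Difference = |24870.73 − 26187.55| = 1316.82

Supplier A is cheaper by CNY 1316.82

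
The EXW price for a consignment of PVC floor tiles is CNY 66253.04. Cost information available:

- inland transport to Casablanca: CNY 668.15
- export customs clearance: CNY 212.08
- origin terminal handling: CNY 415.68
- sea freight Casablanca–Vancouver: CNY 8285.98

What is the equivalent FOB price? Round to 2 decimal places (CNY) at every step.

FOB price: CNY 67548.95

Not relevant to the conversion: freight — on the buyer under both terms; not part of either seller's price.
From EXW to FOB, the seller additionally bears: inland to port, export clearance, origin terminal.
FOB price = 66253.04 + 668.15 + 212.08 + 415.68 = 67548.95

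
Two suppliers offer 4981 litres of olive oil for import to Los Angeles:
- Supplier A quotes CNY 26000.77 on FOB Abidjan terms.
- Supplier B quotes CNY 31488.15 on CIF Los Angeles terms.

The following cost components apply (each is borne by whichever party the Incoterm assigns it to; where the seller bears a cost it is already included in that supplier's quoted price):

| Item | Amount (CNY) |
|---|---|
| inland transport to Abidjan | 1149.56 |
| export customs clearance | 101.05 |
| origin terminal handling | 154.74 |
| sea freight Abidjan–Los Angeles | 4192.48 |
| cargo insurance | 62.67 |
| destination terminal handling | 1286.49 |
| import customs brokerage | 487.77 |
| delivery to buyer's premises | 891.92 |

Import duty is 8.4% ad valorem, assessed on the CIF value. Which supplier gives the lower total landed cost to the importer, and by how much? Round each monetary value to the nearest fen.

Supplier A (FOB):
CIF value = FOB price + freight + insurance = 26000.77 + 4192.48 + 62.67 = 30255.92
Import duty = 30255.92 × 8.4% = 2541.50
Buyer bears (A): 4192.48 + 62.67 + 1286.49 + 487.77 + 891.92 = 6921.33
Landed cost (A) = invoice 26000.77 + 6921.33 + duty 2541.50 = 35463.60
Supplier B (CIF):
The CIF price already equals the CIF value: 31488.15
Import duty = 31488.15 × 8.4% = 2645.00
Buyer bears (B): 1286.49 + 487.77 + 891.92 = 2666.18
Landed cost (B) = invoice 31488.15 + 2666.18 + duty 2645.00 = 36799.33
Difference = |35463.60 − 36799.33| = 1335.73

Supplier A is cheaper by CNY 1335.73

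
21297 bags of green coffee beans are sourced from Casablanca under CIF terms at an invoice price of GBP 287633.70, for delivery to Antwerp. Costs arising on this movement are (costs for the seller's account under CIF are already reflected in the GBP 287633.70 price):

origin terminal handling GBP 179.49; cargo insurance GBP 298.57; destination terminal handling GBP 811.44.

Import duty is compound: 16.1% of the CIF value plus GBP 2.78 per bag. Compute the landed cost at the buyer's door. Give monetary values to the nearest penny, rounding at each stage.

Total landed cost: GBP 393959.83

CIF: the seller pays costs through ocean freight and marine insurance to the destination port.
Already in the invoice (seller's account under CIF): origin terminal, insurance — exclude.
The CIF price already equals the CIF value: 287633.70
Ad valorem component: 287633.70 × 16.1% = 46309.03
Specific component: 21297 × 2.78 = 59205.66
Import duty = 46309.03 + 59205.66 = 105514.69
Buyer bears: destination terminal 811.44 + duty 105514.69 = 106326.13
Landed cost = invoice 287633.70 + 106326.13 = 393959.83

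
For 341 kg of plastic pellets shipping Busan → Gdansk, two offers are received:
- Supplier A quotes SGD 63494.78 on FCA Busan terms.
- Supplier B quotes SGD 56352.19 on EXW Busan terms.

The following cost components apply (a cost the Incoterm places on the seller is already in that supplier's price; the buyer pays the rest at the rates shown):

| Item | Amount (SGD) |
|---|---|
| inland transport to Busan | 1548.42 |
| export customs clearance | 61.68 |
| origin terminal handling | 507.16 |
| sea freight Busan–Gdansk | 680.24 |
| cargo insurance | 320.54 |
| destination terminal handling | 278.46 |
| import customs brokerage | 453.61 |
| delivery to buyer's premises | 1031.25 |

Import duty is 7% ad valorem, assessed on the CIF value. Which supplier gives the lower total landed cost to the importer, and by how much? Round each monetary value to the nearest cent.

Supplier A (FCA):
CIF value = FCA price + origin terminal + freight + insurance = 63494.78 + 507.16 + 680.24 + 320.54 = 65002.72
Import duty = 65002.72 × 7% = 4550.19
Buyer bears (A): 507.16 + 680.24 + 320.54 + 278.46 + 453.61 + 1031.25 = 3271.26
Landed cost (A) = invoice 63494.78 + 3271.26 + duty 4550.19 = 71316.23
Supplier B (EXW):
CIF value = EXW price + inland to port + export clearance + origin terminal + freight + insurance = 56352.19 + 1548.42 + 61.68 + 507.16 + 680.24 + 320.54 = 59470.23
Import duty = 59470.23 × 7% = 4162.92
Buyer bears (B): 1548.42 + 61.68 + 507.16 + 680.24 + 320.54 + 278.46 + 453.61 + 1031.25 = 4881.36
Landed cost (B) = invoice 56352.19 + 4881.36 + duty 4162.92 = 65396.47
Difference = |71316.23 − 65396.47| = 5919.76

Supplier B is cheaper by SGD 5919.76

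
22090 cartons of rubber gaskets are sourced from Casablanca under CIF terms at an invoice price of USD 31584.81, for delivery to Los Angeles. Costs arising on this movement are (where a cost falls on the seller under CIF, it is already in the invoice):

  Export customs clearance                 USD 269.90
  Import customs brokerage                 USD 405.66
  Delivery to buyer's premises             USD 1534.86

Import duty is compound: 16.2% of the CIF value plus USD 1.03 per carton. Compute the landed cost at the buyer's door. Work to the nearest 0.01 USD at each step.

Total landed cost: USD 61394.77

CIF: the seller pays costs through ocean freight and marine insurance to the destination port.
Already in the invoice (seller's account under CIF): export clearance — exclude.
The CIF price already equals the CIF value: 31584.81
Ad valorem component: 31584.81 × 16.2% = 5116.74
Specific component: 22090 × 1.03 = 22752.70
Import duty = 5116.74 + 22752.70 = 27869.44
Buyer bears: brokerage 405.66 + delivery 1534.86 + duty 27869.44 = 29809.96
Landed cost = invoice 31584.81 + 29809.96 = 61394.77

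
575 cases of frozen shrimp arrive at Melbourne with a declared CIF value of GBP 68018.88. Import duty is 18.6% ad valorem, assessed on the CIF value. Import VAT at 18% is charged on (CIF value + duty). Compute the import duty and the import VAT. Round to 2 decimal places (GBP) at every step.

Import duty = 68018.88 × 18.6% = 12651.51
VAT base = CIF + duty = 68018.88 + 12651.51 = 80670.39
Import VAT = 80670.39 × 18% = 14520.67

Import duty: GBP 12651.51; import VAT: GBP 14520.67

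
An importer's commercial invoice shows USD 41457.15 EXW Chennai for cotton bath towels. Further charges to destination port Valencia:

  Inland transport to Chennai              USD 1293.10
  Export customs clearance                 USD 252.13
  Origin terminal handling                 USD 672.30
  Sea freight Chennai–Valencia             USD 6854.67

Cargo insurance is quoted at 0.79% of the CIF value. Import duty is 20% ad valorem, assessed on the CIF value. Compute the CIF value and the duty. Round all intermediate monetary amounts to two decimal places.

Let C be the CIF value. C = EXW price + pre-shipment costs + freight + 0.79% × C
C − 0.79% × C = 41457.15 + 1293.10 + 252.13 + 672.30 + 6854.67
0.9921 × C = 50529.35
C = 50529.35 / 0.9921 = 50931.71
Insurance premium = 0.79% × 50931.71 = 402.36
Import duty = 50931.71 × 20% = 10186.34

CIF value: USD 50931.71; import duty: USD 10186.34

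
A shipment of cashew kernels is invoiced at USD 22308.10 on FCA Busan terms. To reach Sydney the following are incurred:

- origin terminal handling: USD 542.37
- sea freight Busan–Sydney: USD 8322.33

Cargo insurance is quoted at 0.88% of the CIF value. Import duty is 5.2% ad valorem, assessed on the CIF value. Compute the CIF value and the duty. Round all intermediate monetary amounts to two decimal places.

Let C be the CIF value. C = FCA price + pre-shipment costs + freight + 0.88% × C
C − 0.88% × C = 22308.10 + 542.37 + 8322.33
0.9912 × C = 31172.80
C = 31172.80 / 0.9912 = 31449.56
Insurance premium = 0.88% × 31449.56 = 276.76
Import duty = 31449.56 × 5.2% = 1635.38

CIF value: USD 31449.56; import duty: USD 1635.38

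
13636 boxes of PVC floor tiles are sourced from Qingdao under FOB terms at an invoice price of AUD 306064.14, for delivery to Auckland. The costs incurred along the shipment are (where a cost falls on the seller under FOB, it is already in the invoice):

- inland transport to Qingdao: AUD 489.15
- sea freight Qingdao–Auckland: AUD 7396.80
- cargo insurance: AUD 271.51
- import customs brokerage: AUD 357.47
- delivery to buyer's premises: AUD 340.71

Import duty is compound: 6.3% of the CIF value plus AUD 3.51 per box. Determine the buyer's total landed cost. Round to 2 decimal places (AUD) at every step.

Total landed cost: AUD 382058.13

FOB: the seller bears costs until goods are on board at the origin port; the buyer bears freight, insurance and all costs thereafter.
Already in the invoice (seller's account under FOB): inland to port — exclude.
CIF value = FOB price + freight + insurance = 306064.14 + 7396.80 + 271.51 = 313732.45
Ad valorem component: 313732.45 × 6.3% = 19765.14
Specific component: 13636 × 3.51 = 47862.36
Import duty = 19765.14 + 47862.36 = 67627.50
Buyer bears: freight 7396.80 + insurance 271.51 + brokerage 357.47 + delivery 340.71 + duty 67627.50 = 75993.99
Landed cost = invoice 306064.14 + 75993.99 = 382058.13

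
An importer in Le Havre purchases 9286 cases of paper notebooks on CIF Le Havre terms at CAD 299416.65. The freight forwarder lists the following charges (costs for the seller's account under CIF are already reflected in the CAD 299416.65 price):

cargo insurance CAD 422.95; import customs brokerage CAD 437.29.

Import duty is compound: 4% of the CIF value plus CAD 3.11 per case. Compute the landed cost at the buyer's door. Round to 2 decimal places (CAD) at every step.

Total landed cost: CAD 340710.07

CIF: the seller pays costs through ocean freight and marine insurance to the destination port.
Already in the invoice (seller's account under CIF): insurance — exclude.
The CIF price already equals the CIF value: 299416.65
Ad valorem component: 299416.65 × 4% = 11976.67
Specific component: 9286 × 3.11 = 28879.46
Import duty = 11976.67 + 28879.46 = 40856.13
Buyer bears: brokerage 437.29 + duty 40856.13 = 41293.42
Landed cost = invoice 299416.65 + 41293.42 = 340710.07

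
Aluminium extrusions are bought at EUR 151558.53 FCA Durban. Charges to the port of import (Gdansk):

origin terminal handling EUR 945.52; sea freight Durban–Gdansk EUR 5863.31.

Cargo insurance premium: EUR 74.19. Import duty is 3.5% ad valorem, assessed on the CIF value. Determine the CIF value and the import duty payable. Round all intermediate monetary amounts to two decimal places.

CIF = FCA price + pre-shipment costs + freight + insurance
CIF = 151558.53 + 945.52 + 5863.31 + 74.19 = 158441.55
Import duty = 158441.55 × 3.5% = 5545.45

CIF value: EUR 158441.55; import duty: EUR 5545.45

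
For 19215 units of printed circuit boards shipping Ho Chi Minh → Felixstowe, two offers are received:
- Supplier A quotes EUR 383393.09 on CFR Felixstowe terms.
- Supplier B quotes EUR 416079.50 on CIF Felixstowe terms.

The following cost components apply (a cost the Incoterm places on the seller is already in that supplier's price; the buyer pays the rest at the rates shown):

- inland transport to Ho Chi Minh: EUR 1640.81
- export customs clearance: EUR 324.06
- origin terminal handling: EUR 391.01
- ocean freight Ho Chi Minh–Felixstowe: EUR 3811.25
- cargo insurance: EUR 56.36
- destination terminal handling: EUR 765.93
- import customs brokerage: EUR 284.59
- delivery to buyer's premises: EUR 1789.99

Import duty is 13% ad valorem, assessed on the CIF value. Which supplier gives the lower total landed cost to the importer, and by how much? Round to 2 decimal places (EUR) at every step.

Supplier A is cheaper by EUR 36871.96

Supplier A (CFR):
CIF value = CFR price + insurance = 383393.09 + 56.36 = 383449.45
Import duty = 383449.45 × 13% = 49848.43
Buyer bears (A): 56.36 + 765.93 + 284.59 + 1789.99 = 2896.87
Landed cost (A) = invoice 383393.09 + 2896.87 + duty 49848.43 = 436138.39
Supplier B (CIF):
The CIF price already equals the CIF value: 416079.50
Import duty = 416079.50 × 13% = 54090.34
Buyer bears (B): 765.93 + 284.59 + 1789.99 = 2840.51
Landed cost (B) = invoice 416079.50 + 2840.51 + duty 54090.34 = 473010.35
Difference = |436138.39 − 473010.35| = 36871.96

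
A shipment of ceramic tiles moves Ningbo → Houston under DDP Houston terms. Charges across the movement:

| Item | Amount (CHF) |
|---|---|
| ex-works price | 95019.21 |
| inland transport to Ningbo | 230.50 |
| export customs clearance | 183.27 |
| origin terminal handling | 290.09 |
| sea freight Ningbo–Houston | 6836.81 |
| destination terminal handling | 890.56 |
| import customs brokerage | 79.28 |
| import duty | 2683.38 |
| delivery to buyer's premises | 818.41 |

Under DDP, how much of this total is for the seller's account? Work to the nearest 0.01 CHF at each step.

DDP: the seller bears all costs including import duty.
Seller's account: goods 95019.21 + inland to port 230.50 + export clearance 183.27 + origin terminal 290.09 + freight 6836.81 + destination terminal 890.56 + brokerage 79.28 + duty 2683.38 + delivery 818.41 = 107031.51
Buyer's account: 0.00

Seller's account: CHF 107031.51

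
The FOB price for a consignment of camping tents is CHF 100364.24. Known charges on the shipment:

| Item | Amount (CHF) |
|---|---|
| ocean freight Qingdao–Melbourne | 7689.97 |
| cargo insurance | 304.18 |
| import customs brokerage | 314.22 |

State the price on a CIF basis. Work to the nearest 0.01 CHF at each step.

Not relevant to the conversion: brokerage — on the buyer under both terms; not part of either seller's price.
From FOB to CIF, the seller additionally bears: freight, insurance.
CIF price = 100364.24 + 7689.97 + 304.18 = 108358.39

CIF price: CHF 108358.39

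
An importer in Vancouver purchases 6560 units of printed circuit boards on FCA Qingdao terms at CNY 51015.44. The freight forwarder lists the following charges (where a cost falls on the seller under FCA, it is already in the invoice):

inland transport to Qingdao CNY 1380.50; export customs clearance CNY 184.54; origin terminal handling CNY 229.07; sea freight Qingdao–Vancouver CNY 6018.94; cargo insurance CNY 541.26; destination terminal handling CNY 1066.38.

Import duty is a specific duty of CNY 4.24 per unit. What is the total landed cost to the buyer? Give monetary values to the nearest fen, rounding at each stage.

Total landed cost: CNY 86685.49

FCA: the seller delivers export-cleared goods to the carrier; the buyer bears costs from that point.
Already in the invoice (seller's account under FCA): inland to port, export clearance — exclude.
CIF value = FCA price + origin terminal + freight + insurance = 51015.44 + 229.07 + 6018.94 + 541.26 = 57804.71
Import duty = 6560 × 4.24 = 27814.40
Buyer bears: origin terminal 229.07 + freight 6018.94 + insurance 541.26 + destination terminal 1066.38 + duty 27814.40 = 35670.05
Landed cost = invoice 51015.44 + 35670.05 = 86685.49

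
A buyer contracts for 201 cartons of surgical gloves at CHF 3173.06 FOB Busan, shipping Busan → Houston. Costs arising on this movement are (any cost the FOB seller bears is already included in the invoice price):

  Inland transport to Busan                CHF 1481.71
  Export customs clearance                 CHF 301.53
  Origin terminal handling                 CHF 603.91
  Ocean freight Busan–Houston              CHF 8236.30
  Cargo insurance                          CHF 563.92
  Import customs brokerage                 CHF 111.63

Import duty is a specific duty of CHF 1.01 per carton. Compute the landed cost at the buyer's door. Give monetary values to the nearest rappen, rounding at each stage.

FOB: the seller bears costs until goods are on board at the origin port; the buyer bears freight, insurance and all costs thereafter.
Already in the invoice (seller's account under FOB): inland to port, export clearance, origin terminal — exclude.
CIF value = FOB price + freight + insurance = 3173.06 + 8236.30 + 563.92 = 11973.28
Import duty = 201 × 1.01 = 203.01
Buyer bears: freight 8236.30 + insurance 563.92 + brokerage 111.63 + duty 203.01 = 9114.86
Landed cost = invoice 3173.06 + 9114.86 = 12287.92

Total landed cost: CHF 12287.92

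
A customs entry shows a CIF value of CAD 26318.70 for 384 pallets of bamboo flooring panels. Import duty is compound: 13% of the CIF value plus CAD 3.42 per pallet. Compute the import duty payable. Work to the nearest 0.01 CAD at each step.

Ad valorem component: 26318.70 × 13% = 3421.43
Specific component: 384 × 3.42 = 1313.28
Import duty = 3421.43 + 1313.28 = 4734.71

Import duty: CAD 4734.71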